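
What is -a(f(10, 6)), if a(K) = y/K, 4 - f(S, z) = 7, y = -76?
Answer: -76/3 ≈ -25.333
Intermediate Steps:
f(S, z) = -3 (f(S, z) = 4 - 1*7 = 4 - 7 = -3)
a(K) = -76/K
-a(f(10, 6)) = -(-76)/(-3) = -(-76)*(-1)/3 = -1*76/3 = -76/3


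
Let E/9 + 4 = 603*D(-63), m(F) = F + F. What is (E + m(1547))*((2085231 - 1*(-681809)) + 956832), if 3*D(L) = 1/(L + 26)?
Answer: 414604736864/37 ≈ 1.1206e+10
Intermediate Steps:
D(L) = 1/(3*(26 + L)) (D(L) = 1/(3*(L + 26)) = 1/(3*(26 + L)))
m(F) = 2*F
E = -3141/37 (E = -36 + 9*(603*(1/(3*(26 - 63)))) = -36 + 9*(603*((⅓)/(-37))) = -36 + 9*(603*((⅓)*(-1/37))) = -36 + 9*(603*(-1/111)) = -36 + 9*(-201/37) = -36 - 1809/37 = -3141/37 ≈ -84.892)
(E + m(1547))*((2085231 - 1*(-681809)) + 956832) = (-3141/37 + 2*1547)*((2085231 - 1*(-681809)) + 956832) = (-3141/37 + 3094)*((2085231 + 681809) + 956832) = 111337*(2767040 + 956832)/37 = (111337/37)*3723872 = 414604736864/37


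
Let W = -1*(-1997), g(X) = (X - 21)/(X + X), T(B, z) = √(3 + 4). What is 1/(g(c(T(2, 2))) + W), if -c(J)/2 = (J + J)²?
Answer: 16/31963 ≈ 0.00050058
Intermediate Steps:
T(B, z) = √7
c(J) = -8*J² (c(J) = -2*(J + J)² = -2*4*J² = -8*J²)
g(X) = (-21 + X)/(2*X) (g(X) = (-21 + X)/((2*X)) = (-21 + X)*(1/(2*X)) = (-21 + X)/(2*X))
W = 1997
1/(g(c(T(2, 2))) + W) = 1/((-21 - 8*(√7)²)/(2*((-8*(√7)²))) + 1997) = 1/((-21 - 8*7)/(2*((-8*7))) + 1997) = 1/((½)*(-21 - 56)/(-56) + 1997) = 1/((½)*(-1/56)*(-77) + 1997) = 1/(11/16 + 1997) = 1/(31963/16) = 16/31963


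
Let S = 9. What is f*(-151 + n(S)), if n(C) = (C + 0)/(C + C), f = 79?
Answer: -23779/2 ≈ -11890.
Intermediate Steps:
n(C) = ½ (n(C) = C/((2*C)) = C*(1/(2*C)) = ½)
f*(-151 + n(S)) = 79*(-151 + ½) = 79*(-301/2) = -23779/2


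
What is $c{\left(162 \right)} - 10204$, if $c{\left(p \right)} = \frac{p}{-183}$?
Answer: $- \frac{622498}{61} \approx -10205.0$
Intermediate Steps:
$c{\left(p \right)} = - \frac{p}{183}$ ($c{\left(p \right)} = p \left(- \frac{1}{183}\right) = - \frac{p}{183}$)
$c{\left(162 \right)} - 10204 = \left(- \frac{1}{183}\right) 162 - 10204 = - \frac{54}{61} - 10204 = - \frac{622498}{61}$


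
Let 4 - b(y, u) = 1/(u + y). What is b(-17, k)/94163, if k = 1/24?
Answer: 1652/38324341 ≈ 4.3106e-5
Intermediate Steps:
k = 1/24 ≈ 0.041667
b(y, u) = 4 - 1/(u + y)
b(-17, k)/94163 = ((-1 + 4*(1/24) + 4*(-17))/(1/24 - 17))/94163 = ((-1 + 1/6 - 68)/(-407/24))*(1/94163) = -24/407*(-413/6)*(1/94163) = (1652/407)*(1/94163) = 1652/38324341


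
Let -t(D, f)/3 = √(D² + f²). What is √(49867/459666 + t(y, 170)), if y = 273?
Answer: √(2546907158 - 70430943852*√103429)/153222 ≈ 31.06*I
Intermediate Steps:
t(D, f) = -3*√(D² + f²)
√(49867/459666 + t(y, 170)) = √(49867/459666 - 3*√(273² + 170²)) = √(49867*(1/459666) - 3*√(74529 + 28900)) = √(49867/459666 - 3*√103429)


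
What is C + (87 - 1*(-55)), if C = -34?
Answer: 108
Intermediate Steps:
C + (87 - 1*(-55)) = -34 + (87 - 1*(-55)) = -34 + (87 + 55) = -34 + 142 = 108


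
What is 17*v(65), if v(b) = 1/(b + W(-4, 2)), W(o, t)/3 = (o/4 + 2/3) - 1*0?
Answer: 17/64 ≈ 0.26563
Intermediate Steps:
W(o, t) = 2 + 3*o/4 (W(o, t) = 3*((o/4 + 2/3) - 1*0) = 3*((o*(¼) + 2*(⅓)) + 0) = 3*((o/4 + ⅔) + 0) = 3*((⅔ + o/4) + 0) = 3*(⅔ + o/4) = 2 + 3*o/4)
v(b) = 1/(-1 + b) (v(b) = 1/(b + (2 + (¾)*(-4))) = 1/(b + (2 - 3)) = 1/(b - 1) = 1/(-1 + b))
17*v(65) = 17/(-1 + 65) = 17/64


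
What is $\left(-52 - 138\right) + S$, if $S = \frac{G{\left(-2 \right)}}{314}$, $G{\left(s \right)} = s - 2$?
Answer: $- \frac{29832}{157} \approx -190.01$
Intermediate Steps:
$G{\left(s \right)} = -2 + s$
$S = - \frac{2}{157}$ ($S = \frac{-2 - 2}{314} = \left(-4\right) \frac{1}{314} = - \frac{2}{157} \approx -0.012739$)
$\left(-52 - 138\right) + S = \left(-52 - 138\right) - \frac{2}{157} = -190 - \frac{2}{157} = - \frac{29832}{157}$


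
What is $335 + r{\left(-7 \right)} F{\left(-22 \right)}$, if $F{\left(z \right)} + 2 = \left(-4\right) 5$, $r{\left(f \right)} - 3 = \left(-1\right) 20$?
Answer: $709$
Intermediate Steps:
$r{\left(f \right)} = -17$ ($r{\left(f \right)} = 3 - 20 = -17$)
$F{\left(z \right)} = -22$ ($F{\left(z \right)} = -2 - 20 = -22$)
$335 + r{\left(-7 \right)} F{\left(-22 \right)} = 335 - -374 = 335 + 374 = 709$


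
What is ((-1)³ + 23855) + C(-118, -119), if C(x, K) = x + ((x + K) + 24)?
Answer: 23523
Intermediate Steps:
C(x, K) = 24 + K + 2*x (C(x, K) = x + ((K + x) + 24) = x + (24 + K + x) = 24 + K + 2*x)
((-1)³ + 23855) + C(-118, -119) = ((-1)³ + 23855) + (24 - 119 + 2*(-118)) = (-1 + 23855) + (24 - 119 - 236) = 23854 - 331 = 23523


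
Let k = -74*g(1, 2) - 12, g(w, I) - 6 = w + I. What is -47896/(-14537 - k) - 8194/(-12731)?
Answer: 723324622/176438929 ≈ 4.0996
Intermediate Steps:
g(w, I) = 6 + I + w (g(w, I) = 6 + (w + I) = 6 + (I + w) = 6 + I + w)
k = -678 (k = -74*(6 + 2 + 1) - 12 = -74*9 - 12 = -666 - 12 = -678)
-47896/(-14537 - k) - 8194/(-12731) = -47896/(-14537 - 1*(-678)) - 8194/(-12731) = -47896/(-14537 + 678) - 8194*(-1/12731) = -47896/(-13859) + 8194/12731 = -47896*(-1/13859) + 8194/12731 = 47896/13859 + 8194/12731 = 723324622/176438929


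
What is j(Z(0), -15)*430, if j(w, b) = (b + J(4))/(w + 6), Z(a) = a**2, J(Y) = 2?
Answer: -2795/3 ≈ -931.67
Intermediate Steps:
j(w, b) = (2 + b)/(6 + w) (j(w, b) = (b + 2)/(w + 6) = (2 + b)/(6 + w))
j(Z(0), -15)*430 = ((2 - 15)/(6 + 0**2))*430 = (-13/(6 + 0))*430 = (-13/6)*430 = ((1/6)*(-13))*430 = -13/6*430 = -2795/3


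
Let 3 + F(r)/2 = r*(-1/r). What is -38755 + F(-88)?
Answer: -38763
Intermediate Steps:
F(r) = -8 (F(r) = -6 + 2*(r*(-1/r)) = -6 + 2*(-1) = -6 - 2 = -8)
-38755 + F(-88) = -38755 - 8 = -38763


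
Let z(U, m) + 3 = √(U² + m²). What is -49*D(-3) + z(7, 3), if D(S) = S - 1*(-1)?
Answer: 95 + √58 ≈ 102.62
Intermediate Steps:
z(U, m) = -3 + √(U² + m²)
D(S) = 1 + S (D(S) = S + 1 = 1 + S)
-49*D(-3) + z(7, 3) = -49*(1 - 3) + (-3 + √(7² + 3²)) = -49*(-2) + (-3 + √(49 + 9)) = 98 + (-3 + √58) = 95 + √58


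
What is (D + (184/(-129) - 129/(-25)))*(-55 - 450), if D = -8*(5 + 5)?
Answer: 24841859/645 ≈ 38515.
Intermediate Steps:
D = -80 (D = -8*10 = -80)
(D + (184/(-129) - 129/(-25)))*(-55 - 450) = (-80 + (184/(-129) - 129/(-25)))*(-55 - 450) = (-80 + (184*(-1/129) - 129*(-1/25)))*(-505) = (-80 + (-184/129 + 129/25))*(-505) = (-80 + 12041/3225)*(-505) = -245959/3225*(-505) = 24841859/645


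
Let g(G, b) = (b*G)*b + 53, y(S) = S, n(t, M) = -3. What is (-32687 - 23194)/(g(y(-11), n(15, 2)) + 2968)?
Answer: -18627/974 ≈ -19.124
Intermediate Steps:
g(G, b) = 53 + G*b² (g(G, b) = (G*b)*b + 53 = G*b² + 53 = 53 + G*b²)
(-32687 - 23194)/(g(y(-11), n(15, 2)) + 2968) = (-32687 - 23194)/((53 - 11*(-3)²) + 2968) = -55881/((53 - 11*9) + 2968) = -55881/((53 - 99) + 2968) = -55881/(-46 + 2968) = -55881/2922 = -55881*1/2922 = -18627/974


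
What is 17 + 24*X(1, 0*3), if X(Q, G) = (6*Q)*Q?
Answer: 161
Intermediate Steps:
X(Q, G) = 6*Q²
17 + 24*X(1, 0*3) = 17 + 24*(6*1²) = 17 + 24*(6*1) = 17 + 24*6 = 17 + 144 = 161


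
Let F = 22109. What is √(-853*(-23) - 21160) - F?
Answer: -22109 + I*√1541 ≈ -22109.0 + 39.256*I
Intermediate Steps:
√(-853*(-23) - 21160) - F = √(-853*(-23) - 21160) - 1*22109 = √(19619 - 21160) - 22109 = √(-1541) - 22109 = I*√1541 - 22109 = -22109 + I*√1541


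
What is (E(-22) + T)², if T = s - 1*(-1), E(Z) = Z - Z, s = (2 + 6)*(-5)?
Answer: 1521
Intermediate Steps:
s = -40 (s = 8*(-5) = -40)
E(Z) = 0
T = -39 (T = -40 - 1*(-1) = -40 + 1 = -39)
(E(-22) + T)² = (0 - 39)² = (-39)² = 1521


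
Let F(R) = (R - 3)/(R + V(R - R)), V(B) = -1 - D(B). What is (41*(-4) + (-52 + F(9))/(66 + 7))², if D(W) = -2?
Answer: 3614053689/133225 ≈ 27127.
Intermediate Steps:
V(B) = 1 (V(B) = -1 - 1*(-2) = -1 + 2 = 1)
F(R) = (-3 + R)/(1 + R) (F(R) = (R - 3)/(R + 1) = (-3 + R)/(1 + R))
(41*(-4) + (-52 + F(9))/(66 + 7))² = (41*(-4) + (-52 + (-3 + 9)/(1 + 9))/(66 + 7))² = (-164 + (-52 + 6/10)/73)² = (-164 + (-52 + (⅒)*6)*(1/73))² = (-164 + (-52 + ⅗)*(1/73))² = (-164 - 257/5*1/73)² = (-164 - 257/365)² = (-60117/365)² = 3614053689/133225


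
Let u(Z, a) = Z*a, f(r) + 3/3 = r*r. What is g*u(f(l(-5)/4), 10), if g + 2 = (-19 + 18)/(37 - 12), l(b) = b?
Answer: -459/40 ≈ -11.475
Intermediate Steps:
f(r) = -1 + r**2 (f(r) = -1 + r*r = -1 + r**2)
g = -51/25 (g = -2 + (-19 + 18)/(37 - 12) = -2 - 1/25 = -51/25 ≈ -2.0400)
g*u(f(l(-5)/4), 10) = -51*(-1 + (-5/4)**2)*10/25 = -51*(-1 + 25/16)*10/25 = -459*10/400 = -51/25*45/8 = -459/40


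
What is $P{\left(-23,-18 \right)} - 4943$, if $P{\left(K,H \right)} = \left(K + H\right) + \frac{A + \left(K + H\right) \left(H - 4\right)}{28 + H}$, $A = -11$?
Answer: $- \frac{48949}{10} \approx -4894.9$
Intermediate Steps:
$P{\left(K,H \right)} = H + K + \frac{-11 + \left(-4 + H\right) \left(H + K\right)}{28 + H}$ ($P{\left(K,H \right)} = \left(K + H\right) + \frac{-11 + \left(K + H\right) \left(H - 4\right)}{28 + H} = \left(H + K\right) + \frac{-11 + \left(H + K\right) \left(-4 + H\right)}{28 + H} = \left(H + K\right) + \frac{-11 + \left(-4 + H\right) \left(H + K\right)}{28 + H} = H + K + \frac{-11 + \left(-4 + H\right) \left(H + K\right)}{28 + H}$)
$P{\left(-23,-18 \right)} - 4943 = \frac{-11 + 2 \left(-18\right)^{2} + 24 \left(-18\right) + 24 \left(-23\right) + 2 \left(-18\right) \left(-23\right)}{28 - 18} - 4943 = \frac{-11 + 2 \cdot 324 - 432 - 552 + 828}{10} - 4943 = \frac{-11 + 648 - 432 - 552 + 828}{10} - 4943 = \frac{1}{10} \cdot 481 - 4943 = \frac{481}{10} - 4943 = - \frac{48949}{10}$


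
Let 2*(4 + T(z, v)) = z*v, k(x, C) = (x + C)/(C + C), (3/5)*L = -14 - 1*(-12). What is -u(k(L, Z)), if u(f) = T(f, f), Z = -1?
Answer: 119/72 ≈ 1.6528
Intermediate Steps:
L = -10/3 (L = 5*(-14 - 1*(-12))/3 = 5*(-14 + 12)/3 = (5/3)*(-2) = -10/3 ≈ -3.3333)
k(x, C) = (C + x)/(2*C) (k(x, C) = (C + x)/((2*C)) = (C + x)*(1/(2*C)) = (C + x)/(2*C))
T(z, v) = -4 + v*z/2 (T(z, v) = -4 + (z*v)/2 = -4 + (v*z)/2 = -4 + v*z/2)
u(f) = -4 + f²/2 (u(f) = -4 + f*f/2 = -4 + f²/2)
-u(k(L, Z)) = -(-4 + ((½)*(-1 - 10/3)/(-1))²/2) = -(-4 + ((½)*(-1)*(-13/3))²/2) = -(-4 + (13/6)²/2) = -(-4 + (½)*(169/36)) = -(-4 + 169/72) = -1*(-119/72) = 119/72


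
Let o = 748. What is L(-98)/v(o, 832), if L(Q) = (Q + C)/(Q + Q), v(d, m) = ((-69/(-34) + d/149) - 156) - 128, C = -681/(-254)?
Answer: -863753/491890812 ≈ -0.0017560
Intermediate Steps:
C = 681/254 (C = -681*(-1/254) = 681/254 ≈ 2.6811)
v(d, m) = -9587/34 + d/149 (v(d, m) = ((-69*(-1/34) + d*(1/149)) - 156) - 128 = ((69/34 + d/149) - 156) - 128 = (-5235/34 + d/149) - 128 = -9587/34 + d/149)
L(Q) = (681/254 + Q)/(2*Q) (L(Q) = (Q + 681/254)/(Q + Q) = (681/254 + Q)/((2*Q)) = (681/254 + Q)*(1/(2*Q)) = (681/254 + Q)/(2*Q))
L(-98)/v(o, 832) = ((1/508)*(681 + 254*(-98))/(-98))/(-9587/34 + (1/149)*748) = ((1/508)*(-1/98)*(681 - 24892))/(-9587/34 + 748/149) = ((1/508)*(-1/98)*(-24211))/(-1403031/5066) = (24211/49784)*(-5066/1403031) = -863753/491890812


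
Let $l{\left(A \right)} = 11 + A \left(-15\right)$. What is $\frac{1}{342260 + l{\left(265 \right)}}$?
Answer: $\frac{1}{338296} \approx 2.956 \cdot 10^{-6}$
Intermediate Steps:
$l{\left(A \right)} = 11 - 15 A$
$\frac{1}{342260 + l{\left(265 \right)}} = \frac{1}{342260 + \left(11 - 3975\right)} = \frac{1}{342260 - 3964} = \frac{1}{338296}$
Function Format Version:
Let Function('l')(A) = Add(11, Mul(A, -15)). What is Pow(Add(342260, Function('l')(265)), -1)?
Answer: Rational(1, 338296) ≈ 2.9560e-6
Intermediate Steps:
Function('l')(A) = Add(11, Mul(-15, A))
Pow(Add(342260, Function('l')(265)), -1) = Pow(Add(342260, Add(11, Mul(-15, 265))), -1) = Pow(Add(342260, Add(11, -3975)), -1) = Pow(Add(342260, -3964), -1) = Pow(338296, -1) = Rational(1, 338296)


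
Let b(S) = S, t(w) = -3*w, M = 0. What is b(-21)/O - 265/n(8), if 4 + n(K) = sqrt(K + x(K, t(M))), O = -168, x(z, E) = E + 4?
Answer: 2121/8 + 265*sqrt(3)/2 ≈ 494.62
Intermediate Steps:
x(z, E) = 4 + E
n(K) = -4 + sqrt(4 + K) (n(K) = -4 + sqrt(K + (4 - 3*0)) = -4 + sqrt(K + (4 + 0)) = -4 + sqrt(K + 4) = -4 + sqrt(4 + K))
b(-21)/O - 265/n(8) = -21/(-168) - 265/(-4 + sqrt(4 + 8)) = -21*(-1/168) - 265/(-4 + sqrt(12)) = 1/8 - 265/(-4 + 2*sqrt(3))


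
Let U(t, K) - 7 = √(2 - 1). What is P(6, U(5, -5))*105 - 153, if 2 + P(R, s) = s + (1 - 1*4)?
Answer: 162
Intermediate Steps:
U(t, K) = 8 (U(t, K) = 7 + √(2 - 1) = 7 + √1 = 7 + 1 = 8)
P(R, s) = -5 + s (P(R, s) = -2 + (s + (1 - 1*4)) = -2 + (s + (1 - 4)) = -2 + (s - 3) = -2 + (-3 + s) = -5 + s)
P(6, U(5, -5))*105 - 153 = (-5 + 8)*105 - 153 = 3*105 - 153 = 315 - 153 = 162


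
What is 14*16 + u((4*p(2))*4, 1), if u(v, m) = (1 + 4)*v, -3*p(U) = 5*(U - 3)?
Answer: 1072/3 ≈ 357.33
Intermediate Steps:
p(U) = 5 - 5*U/3 (p(U) = -5*(U - 3)/3 = -5*(-3 + U)/3 = -(-15 + 5*U)/3 = 5 - 5*U/3)
u(v, m) = 5*v
14*16 + u((4*p(2))*4, 1) = 14*16 + 5*((4*(5 - 5/3*2))*4) = 224 + 5*((4*(5 - 10/3))*4) = 224 + 5*((4*(5/3))*4) = 224 + 5*((20/3)*4) = 224 + 5*(80/3) = 224 + 400/3 = 1072/3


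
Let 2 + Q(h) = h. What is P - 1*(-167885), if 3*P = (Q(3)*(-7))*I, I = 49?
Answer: 503312/3 ≈ 1.6777e+5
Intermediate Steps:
Q(h) = -2 + h
P = -343/3 (P = (((-2 + 3)*(-7))*49)/3 = ((1*(-7))*49)/3 = (-7*49)/3 = (⅓)*(-343) = -343/3 ≈ -114.33)
P - 1*(-167885) = -343/3 - 1*(-167885) = -343/3 + 167885 = 503312/3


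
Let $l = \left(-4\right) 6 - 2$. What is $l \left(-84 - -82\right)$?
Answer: $52$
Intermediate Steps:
$l = -26$ ($l = -24 - 2 = -26$)
$l \left(-84 - -82\right) = - 26 \left(-84 - -82\right) = - 26 \left(-84 + 82\right) = \left(-26\right) \left(-2\right) = 52$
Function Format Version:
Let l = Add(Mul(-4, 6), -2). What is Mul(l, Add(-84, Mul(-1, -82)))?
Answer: 52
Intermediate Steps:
l = -26 (l = Add(-24, -2) = -26)
Mul(l, Add(-84, Mul(-1, -82))) = Mul(-26, Add(-84, Mul(-1, -82))) = Mul(-26, Add(-84, 82)) = Mul(-26, -2) = 52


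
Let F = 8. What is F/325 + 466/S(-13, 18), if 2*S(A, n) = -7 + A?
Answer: -15137/325 ≈ -46.575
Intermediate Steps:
S(A, n) = -7/2 + A/2 (S(A, n) = (-7 + A)/2 = -7/2 + A/2)
F/325 + 466/S(-13, 18) = 8/325 + 466/(-7/2 + (½)*(-13)) = 8*(1/325) + 466/(-7/2 - 13/2) = 8/325 + 466/(-10) = 8/325 + 466*(-⅒) = 8/325 - 233/5 = -15137/325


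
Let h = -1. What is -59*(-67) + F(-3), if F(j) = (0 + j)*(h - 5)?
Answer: 3971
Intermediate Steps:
F(j) = -6*j (F(j) = (0 + j)*(-1 - 5) = j*(-6) = -6*j)
-59*(-67) + F(-3) = -59*(-67) - 6*(-3) = 3953 + 18 = 3971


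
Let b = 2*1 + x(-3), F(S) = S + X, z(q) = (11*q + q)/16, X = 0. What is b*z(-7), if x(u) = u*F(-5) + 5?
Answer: -231/2 ≈ -115.50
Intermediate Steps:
z(q) = 3*q/4 (z(q) = (12*q)*(1/16) = 3*q/4)
F(S) = S (F(S) = S + 0 = S)
x(u) = 5 - 5*u (x(u) = u*(-5) + 5 = -5*u + 5 = 5 - 5*u)
b = 22 (b = 2*1 + (5 - 5*(-3)) = 2 + (5 + 15) = 2 + 20 = 22)
b*z(-7) = 22*((¾)*(-7)) = 22*(-21/4) = -231/2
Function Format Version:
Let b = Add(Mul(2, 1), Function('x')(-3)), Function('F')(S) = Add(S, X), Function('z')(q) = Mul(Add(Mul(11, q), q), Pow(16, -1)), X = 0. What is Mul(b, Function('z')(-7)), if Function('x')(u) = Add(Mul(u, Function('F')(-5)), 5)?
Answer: Rational(-231, 2) ≈ -115.50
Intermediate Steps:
Function('z')(q) = Mul(Rational(3, 4), q) (Function('z')(q) = Mul(Mul(12, q), Rational(1, 16)) = Mul(Rational(3, 4), q))
Function('F')(S) = S (Function('F')(S) = Add(S, 0) = S)
Function('x')(u) = Add(5, Mul(-5, u)) (Function('x')(u) = Add(Mul(u, -5), 5) = Add(Mul(-5, u), 5) = Add(5, Mul(-5, u)))
b = 22 (b = Add(Mul(2, 1), Add(5, Mul(-5, -3))) = Add(2, Add(5, 15)) = Add(2, 20) = 22)
Mul(b, Function('z')(-7)) = Mul(22, Mul(Rational(3, 4), -7)) = Mul(22, Rational(-21, 4)) = Rational(-231, 2)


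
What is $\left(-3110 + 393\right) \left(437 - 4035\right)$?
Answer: $9775766$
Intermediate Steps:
$\left(-3110 + 393\right) \left(437 - 4035\right) = \left(-2717\right) \left(-3598\right) = 9775766$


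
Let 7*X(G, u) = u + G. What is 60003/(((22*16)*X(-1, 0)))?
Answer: -420021/352 ≈ -1193.2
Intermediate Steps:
X(G, u) = G/7 + u/7 (X(G, u) = (u + G)/7 = (G + u)/7 = G/7 + u/7)
60003/(((22*16)*X(-1, 0))) = 60003/(((22*16)*((⅐)*(-1) + (⅐)*0))) = 60003/((352*(-⅐ + 0))) = 60003/((352*(-⅐))) = 60003/(-352/7) = 60003*(-7/352) = -420021/352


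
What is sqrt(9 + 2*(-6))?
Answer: I*sqrt(3) ≈ 1.732*I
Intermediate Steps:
sqrt(9 + 2*(-6)) = sqrt(9 - 12) = sqrt(-3) = I*sqrt(3)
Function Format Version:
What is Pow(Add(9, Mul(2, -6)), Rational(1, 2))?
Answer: Mul(I, Pow(3, Rational(1, 2))) ≈ Mul(1.7320, I)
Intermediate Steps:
Pow(Add(9, Mul(2, -6)), Rational(1, 2)) = Pow(Add(9, -12), Rational(1, 2)) = Pow(-3, Rational(1, 2)) = Mul(I, Pow(3, Rational(1, 2)))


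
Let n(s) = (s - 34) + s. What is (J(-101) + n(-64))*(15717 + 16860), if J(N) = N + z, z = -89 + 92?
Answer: -8470020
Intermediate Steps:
z = 3
n(s) = -34 + 2*s (n(s) = (-34 + s) + s = -34 + 2*s)
J(N) = 3 + N (J(N) = N + 3 = 3 + N)
(J(-101) + n(-64))*(15717 + 16860) = ((3 - 101) + (-34 + 2*(-64)))*(15717 + 16860) = (-98 + (-34 - 128))*32577 = (-98 - 162)*32577 = -260*32577 = -8470020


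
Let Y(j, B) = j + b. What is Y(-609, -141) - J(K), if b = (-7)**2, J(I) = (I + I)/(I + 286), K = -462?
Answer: -2261/4 ≈ -565.25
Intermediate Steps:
J(I) = 2*I/(286 + I) (J(I) = (2*I)/(286 + I) = 2*I/(286 + I))
b = 49
Y(j, B) = 49 + j (Y(j, B) = j + 49 = 49 + j)
Y(-609, -141) - J(K) = (49 - 609) - 2*(-462)/(286 - 462) = -560 - 2*(-462)/(-176) = -560 - 2*(-462)*(-1)/176 = -560 - 1*21/4 = -560 - 21/4 = -2261/4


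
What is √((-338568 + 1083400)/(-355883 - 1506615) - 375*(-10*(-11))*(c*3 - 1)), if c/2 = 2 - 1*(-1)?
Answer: I*√5025964195766354/84659 ≈ 837.41*I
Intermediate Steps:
c = 6 (c = 2*(2 - 1*(-1)) = 2*(2 + 1) = 2*3 = 6)
√((-338568 + 1083400)/(-355883 - 1506615) - 375*(-10*(-11))*(c*3 - 1)) = √((-338568 + 1083400)/(-355883 - 1506615) - 375*(-10*(-11))*(6*3 - 1)) = √(744832/(-1862498) - 41250*(18 - 1)) = √(744832*(-1/1862498) - 41250*17) = √(-33856/84659 - 375*1870) = √(-33856/84659 - 701250) = √(-59367157606/84659) = I*√5025964195766354/84659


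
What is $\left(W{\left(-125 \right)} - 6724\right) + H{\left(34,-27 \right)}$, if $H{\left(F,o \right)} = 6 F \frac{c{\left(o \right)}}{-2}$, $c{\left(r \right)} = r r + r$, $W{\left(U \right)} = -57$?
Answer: $-78385$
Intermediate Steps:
$c{\left(r \right)} = r + r^{2}$ ($c{\left(r \right)} = r^{2} + r = r + r^{2}$)
$H{\left(F,o \right)} = - 3 F o \left(1 + o\right)$ ($H{\left(F,o \right)} = 6 F \frac{o \left(1 + o\right)}{-2} = 6 F o \left(1 + o\right) \left(- \frac{1}{2}\right) = 6 F \left(- \frac{o \left(1 + o\right)}{2}\right) = - 3 F o \left(1 + o\right)$)
$\left(W{\left(-125 \right)} - 6724\right) + H{\left(34,-27 \right)} = \left(-57 - 6724\right) - 102 \left(-27\right) \left(1 - 27\right) = -6781 - 102 \left(-27\right) \left(-26\right) = -6781 - 71604 = -78385$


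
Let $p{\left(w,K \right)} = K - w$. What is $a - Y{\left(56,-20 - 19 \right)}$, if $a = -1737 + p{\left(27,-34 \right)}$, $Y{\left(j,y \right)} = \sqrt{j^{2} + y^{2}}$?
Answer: $-1798 - \sqrt{4657} \approx -1866.2$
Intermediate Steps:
$a = -1798$ ($a = -1737 - 61 = -1798$)
$a - Y{\left(56,-20 - 19 \right)} = -1798 - \sqrt{56^{2} + \left(-20 - 19\right)^{2}} = -1798 - \sqrt{3136 + \left(-20 - 19\right)^{2}} = -1798 - \sqrt{3136 + \left(-39\right)^{2}} = -1798 - \sqrt{3136 + 1521} = -1798 - \sqrt{4657}$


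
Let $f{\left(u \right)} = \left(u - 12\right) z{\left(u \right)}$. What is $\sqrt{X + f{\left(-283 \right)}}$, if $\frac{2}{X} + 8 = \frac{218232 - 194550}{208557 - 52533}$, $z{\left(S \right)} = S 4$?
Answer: $\frac{2 \sqrt{1448231973955}}{4165} \approx 577.88$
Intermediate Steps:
$z{\left(S \right)} = 4 S$
$f{\left(u \right)} = 4 u \left(-12 + u\right)$ ($f{\left(u \right)} = \left(u - 12\right) 4 u = \left(-12 + u\right) 4 u = 4 u \left(-12 + u\right)$)
$X = - \frac{52008}{204085}$ ($X = \frac{2}{-8 + \frac{218232 - 194550}{208557 - 52533}} = \frac{2}{-8 + \frac{23682}{156024}} = \frac{2}{-8 + 23682 \cdot \frac{1}{156024}} = \frac{2}{-8 + \frac{3947}{26004}} = \frac{2}{- \frac{204085}{26004}} = 2 \left(- \frac{26004}{204085}\right) = - \frac{52008}{204085} \approx -0.25484$)
$\sqrt{X + f{\left(-283 \right)}} = \sqrt{- \frac{52008}{204085} + 4 \left(-283\right) \left(-12 - 283\right)} = \sqrt{- \frac{52008}{204085} + 4 \left(-283\right) \left(-295\right)} = \sqrt{- \frac{52008}{204085} + 333940} = \sqrt{\frac{68152092892}{204085}} = \frac{2 \sqrt{1448231973955}}{4165}$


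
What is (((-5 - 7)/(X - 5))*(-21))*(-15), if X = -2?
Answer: 540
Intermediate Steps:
(((-5 - 7)/(X - 5))*(-21))*(-15) = (((-5 - 7)/(-2 - 5))*(-21))*(-15) = (-12/(-7)*(-21))*(-15) = (-12*(-1/7)*(-21))*(-15) = ((12/7)*(-21))*(-15) = -36*(-15) = 540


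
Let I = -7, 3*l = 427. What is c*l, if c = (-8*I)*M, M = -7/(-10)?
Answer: 83692/15 ≈ 5579.5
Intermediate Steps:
l = 427/3 (l = (⅓)*427 = 427/3 ≈ 142.33)
M = 7/10 (M = -7*(-⅒) = 7/10 ≈ 0.70000)
c = 196/5 (c = -8*(-7)*(7/10) = 56*(7/10) = 196/5 ≈ 39.200)
c*l = (196/5)*(427/3) = 83692/15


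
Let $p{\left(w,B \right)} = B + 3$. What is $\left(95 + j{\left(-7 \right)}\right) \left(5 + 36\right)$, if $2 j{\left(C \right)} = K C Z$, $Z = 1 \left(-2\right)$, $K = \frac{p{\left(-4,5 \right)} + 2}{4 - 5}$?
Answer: $1025$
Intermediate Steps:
$p{\left(w,B \right)} = 3 + B$
$K = -10$ ($K = \frac{\left(3 + 5\right) + 2}{4 - 5} = \frac{8 + 2}{-1} = 10 \left(-1\right) = -10$)
$Z = -2$
$j{\left(C \right)} = 10 C$ ($j{\left(C \right)} = \frac{- 10 C \left(-2\right)}{2} = \frac{20 C}{2} = 10 C$)
$\left(95 + j{\left(-7 \right)}\right) \left(5 + 36\right) = \left(95 + 10 \left(-7\right)\right) \left(5 + 36\right) = \left(95 - 70\right) 41 = 25 \cdot 41 = 1025$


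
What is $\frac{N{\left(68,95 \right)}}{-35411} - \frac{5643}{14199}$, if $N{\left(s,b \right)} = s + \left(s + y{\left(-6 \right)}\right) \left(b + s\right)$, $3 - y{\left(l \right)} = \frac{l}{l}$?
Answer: $- \frac{120933465}{167600263} \approx -0.72156$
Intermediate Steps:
$y{\left(l \right)} = 2$ ($y{\left(l \right)} = 3 - \frac{l}{l} = 3 - 1 = 2$)
$N{\left(s,b \right)} = s + \left(2 + s\right) \left(b + s\right)$ ($N{\left(s,b \right)} = s + \left(s + 2\right) \left(b + s\right) = s + \left(2 + s\right) \left(b + s\right)$)
$\frac{N{\left(68,95 \right)}}{-35411} - \frac{5643}{14199} = \frac{68^{2} + 2 \cdot 95 + 3 \cdot 68 + 95 \cdot 68}{-35411} - \frac{5643}{14199} = \left(4624 + 190 + 204 + 6460\right) \left(- \frac{1}{35411}\right) - \frac{1881}{4733} = 11478 \left(- \frac{1}{35411}\right) - \frac{1881}{4733} = - \frac{11478}{35411} - \frac{1881}{4733} = - \frac{120933465}{167600263}$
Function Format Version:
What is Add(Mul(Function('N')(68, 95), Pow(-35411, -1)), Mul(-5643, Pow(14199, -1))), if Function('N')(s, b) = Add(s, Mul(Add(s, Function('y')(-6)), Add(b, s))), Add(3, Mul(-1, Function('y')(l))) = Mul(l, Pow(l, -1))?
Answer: Rational(-120933465, 167600263) ≈ -0.72156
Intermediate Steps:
Function('y')(l) = 2 (Function('y')(l) = Add(3, Mul(-1, Mul(l, Pow(l, -1)))) = Add(3, Mul(-1, 1)) = Add(3, -1) = 2)
Function('N')(s, b) = Add(s, Mul(Add(2, s), Add(b, s))) (Function('N')(s, b) = Add(s, Mul(Add(s, 2), Add(b, s))) = Add(s, Mul(Add(2, s), Add(b, s))))
Add(Mul(Function('N')(68, 95), Pow(-35411, -1)), Mul(-5643, Pow(14199, -1))) = Add(Mul(Add(Pow(68, 2), Mul(2, 95), Mul(3, 68), Mul(95, 68)), Pow(-35411, -1)), Mul(-5643, Pow(14199, -1))) = Add(Mul(Add(4624, 190, 204, 6460), Rational(-1, 35411)), Mul(-5643, Rational(1, 14199))) = Add(Mul(11478, Rational(-1, 35411)), Rational(-1881, 4733)) = Add(Rational(-11478, 35411), Rational(-1881, 4733)) = Rational(-120933465, 167600263)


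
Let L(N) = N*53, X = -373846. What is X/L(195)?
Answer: -373846/10335 ≈ -36.173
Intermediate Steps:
L(N) = 53*N
X/L(195) = -373846/(53*195) = -373846/10335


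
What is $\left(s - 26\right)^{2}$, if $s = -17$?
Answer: $1849$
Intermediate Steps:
$\left(s - 26\right)^{2} = \left(-17 - 26\right)^{2} = \left(-43\right)^{2} = 1849$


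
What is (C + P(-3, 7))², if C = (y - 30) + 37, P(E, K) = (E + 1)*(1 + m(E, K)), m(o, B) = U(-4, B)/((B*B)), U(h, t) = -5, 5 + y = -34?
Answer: 2742336/2401 ≈ 1142.2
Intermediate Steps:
y = -39 (y = -5 - 34 = -39)
m(o, B) = -5/B²
P(E, K) = (1 + E)*(1 - 5/K²) (P(E, K) = (E + 1)*(1 - 5/K²) = (1 + E)*(1 - 5/K²))
C = -32 (C = (-39 - 30) + 37 = -69 + 37 = -32)
(C + P(-3, 7))² = (-32 + (-5 - 5*(-3) + 7²*(1 - 3))/7²)² = (-32 + (-5 + 15 + 49*(-2))/49)² = (-32 + (-5 + 15 - 98)/49)² = (-32 + (1/49)*(-88))² = (-32 - 88/49)² = (-1656/49)² = 2742336/2401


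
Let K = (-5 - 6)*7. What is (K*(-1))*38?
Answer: 2926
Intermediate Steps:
K = -77 (K = -11*7 = -77)
(K*(-1))*38 = -77*(-1)*38 = 77*38 = 2926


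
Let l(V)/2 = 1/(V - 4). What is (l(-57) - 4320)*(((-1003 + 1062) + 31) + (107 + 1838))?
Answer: -536267270/61 ≈ -8.7913e+6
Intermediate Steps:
l(V) = 2/(-4 + V) (l(V) = 2/(V - 4) = 2/(-4 + V))
(l(-57) - 4320)*(((-1003 + 1062) + 31) + (107 + 1838)) = (2/(-4 - 57) - 4320)*(((-1003 + 1062) + 31) + (107 + 1838)) = (2/(-61) - 4320)*((59 + 31) + 1945) = (2*(-1/61) - 4320)*(90 + 1945) = (-2/61 - 4320)*2035 = -263522/61*2035 = -536267270/61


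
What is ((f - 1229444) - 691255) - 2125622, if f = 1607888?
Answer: -2438433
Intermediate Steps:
((f - 1229444) - 691255) - 2125622 = ((1607888 - 1229444) - 691255) - 2125622 = (378444 - 691255) - 2125622 = -312811 - 2125622 = -2438433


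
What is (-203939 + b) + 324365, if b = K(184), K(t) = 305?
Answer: 120731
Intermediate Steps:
b = 305
(-203939 + b) + 324365 = (-203939 + 305) + 324365 = -203634 + 324365 = 120731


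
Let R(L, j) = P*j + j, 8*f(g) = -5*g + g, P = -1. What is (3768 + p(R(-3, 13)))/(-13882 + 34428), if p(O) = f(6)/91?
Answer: 342885/1869686 ≈ 0.18339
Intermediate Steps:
f(g) = -g/2 (f(g) = (-5*g + g)/8 = (-4*g)/8 = -g/2)
R(L, j) = 0 (R(L, j) = -j + j = 0)
p(O) = -3/91 (p(O) = -½*6/91 = -3*1/91 = -3/91)
(3768 + p(R(-3, 13)))/(-13882 + 34428) = (3768 - 3/91)/(-13882 + 34428) = (342885/91)/20546 = (342885/91)*(1/20546) = 342885/1869686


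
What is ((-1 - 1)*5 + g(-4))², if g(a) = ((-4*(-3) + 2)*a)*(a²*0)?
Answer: 100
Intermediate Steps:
g(a) = 0 (g(a) = ((12 + 2)*a)*0 = (14*a)*0 = 0)
((-1 - 1)*5 + g(-4))² = ((-1 - 1)*5 + 0)² = (-2*5 + 0)² = (-10 + 0)² = (-10)² = 100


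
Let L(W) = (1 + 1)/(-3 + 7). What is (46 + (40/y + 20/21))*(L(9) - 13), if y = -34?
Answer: -204275/357 ≈ -572.20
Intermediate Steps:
L(W) = ½ (L(W) = 2/4 = 2*(¼) = ½)
(46 + (40/y + 20/21))*(L(9) - 13) = (46 + (40/(-34) + 20/21))*(½ - 13) = (46 + (40*(-1/34) + 20*(1/21)))*(-25/2) = (46 + (-20/17 + 20/21))*(-25/2) = (46 - 80/357)*(-25/2) = (16342/357)*(-25/2) = -204275/357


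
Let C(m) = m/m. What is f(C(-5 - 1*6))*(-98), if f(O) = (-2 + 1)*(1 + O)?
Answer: 196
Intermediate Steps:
C(m) = 1
f(O) = -1 - O (f(O) = -(1 + O) = -1 - O)
f(C(-5 - 1*6))*(-98) = (-1 - 1*1)*(-98) = (-1 - 1)*(-98) = -2*(-98) = 196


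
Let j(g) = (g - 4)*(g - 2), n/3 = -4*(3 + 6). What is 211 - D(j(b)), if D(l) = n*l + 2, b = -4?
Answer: 5393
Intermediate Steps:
n = -108 (n = 3*(-4*(3 + 6)) = 3*(-4*9) = 3*(-36) = -108)
j(g) = (-4 + g)*(-2 + g)
D(l) = 2 - 108*l (D(l) = -108*l + 2 = 2 - 108*l)
211 - D(j(b)) = 211 - (2 - 108*(8 + (-4)² - 6*(-4))) = 211 - (2 - 108*(8 + 16 + 24)) = 211 - (2 - 108*48) = 211 - (2 - 5184) = 211 - 1*(-5182) = 211 + 5182 = 5393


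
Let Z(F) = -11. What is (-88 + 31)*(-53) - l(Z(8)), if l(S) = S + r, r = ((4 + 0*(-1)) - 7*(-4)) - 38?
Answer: 3038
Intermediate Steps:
r = -6 (r = ((4 + 0) + 28) - 38 = (4 + 28) - 38 = 32 - 38 = -6)
l(S) = -6 + S (l(S) = S - 6 = -6 + S)
(-88 + 31)*(-53) - l(Z(8)) = (-88 + 31)*(-53) - (-6 - 11) = -57*(-53) - 1*(-17) = 3021 + 17 = 3038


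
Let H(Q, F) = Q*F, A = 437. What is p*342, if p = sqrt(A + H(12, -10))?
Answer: 342*sqrt(317) ≈ 6089.1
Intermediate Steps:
H(Q, F) = F*Q
p = sqrt(317) (p = sqrt(437 - 10*12) = sqrt(437 - 120) = sqrt(317) ≈ 17.805)
p*342 = sqrt(317)*342 = 342*sqrt(317)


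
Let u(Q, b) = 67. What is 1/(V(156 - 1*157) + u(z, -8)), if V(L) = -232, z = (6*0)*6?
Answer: -1/165 ≈ -0.0060606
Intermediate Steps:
z = 0 (z = 0*6 = 0)
1/(V(156 - 1*157) + u(z, -8)) = 1/(-232 + 67) = 1/(-165) = -1/165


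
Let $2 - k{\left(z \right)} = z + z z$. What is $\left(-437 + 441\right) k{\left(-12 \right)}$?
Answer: $-520$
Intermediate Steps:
$k{\left(z \right)} = 2 - z - z^{2}$ ($k{\left(z \right)} = 2 - \left(z + z z\right) = 2 - \left(z + z^{2}\right) = 2 - z - z^{2}$)
$\left(-437 + 441\right) k{\left(-12 \right)} = \left(-437 + 441\right) \left(2 - -12 - \left(-12\right)^{2}\right) = 4 \left(2 + 12 - 144\right) = 4 \left(-130\right) = -520$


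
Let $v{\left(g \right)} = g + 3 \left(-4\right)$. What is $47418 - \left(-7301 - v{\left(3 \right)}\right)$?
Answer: $54710$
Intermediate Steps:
$v{\left(g \right)} = -12 + g$ ($v{\left(g \right)} = g - 12 = -12 + g$)
$47418 - \left(-7301 - v{\left(3 \right)}\right) = 47418 - \left(-7301 - \left(-12 + 3\right)\right) = 47418 - \left(-7301 - -9\right) = 47418 - \left(-7301 + 9\right) = 47418 - -7292 = 47418 + 7292 = 54710$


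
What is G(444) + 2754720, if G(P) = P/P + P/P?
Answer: 2754722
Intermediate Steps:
G(P) = 2 (G(P) = 1 + 1 = 2)
G(444) + 2754720 = 2 + 2754720 = 2754722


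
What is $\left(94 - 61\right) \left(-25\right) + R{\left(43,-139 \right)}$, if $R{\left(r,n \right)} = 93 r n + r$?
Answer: $-556643$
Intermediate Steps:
$R{\left(r,n \right)} = r + 93 n r$ ($R{\left(r,n \right)} = 93 n r + r = r + 93 n r$)
$\left(94 - 61\right) \left(-25\right) + R{\left(43,-139 \right)} = \left(94 - 61\right) \left(-25\right) + 43 \left(1 + 93 \left(-139\right)\right) = 33 \left(-25\right) + 43 \left(1 - 12927\right) = -825 + 43 \left(-12926\right) = -825 - 555818 = -556643$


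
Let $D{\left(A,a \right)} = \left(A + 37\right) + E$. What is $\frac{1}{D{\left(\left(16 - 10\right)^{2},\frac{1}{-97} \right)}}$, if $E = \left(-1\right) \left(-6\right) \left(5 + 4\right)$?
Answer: $\frac{1}{127} \approx 0.007874$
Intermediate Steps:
$E = 54$ ($E = 6 \cdot 9 = 54$)
$D{\left(A,a \right)} = 91 + A$ ($D{\left(A,a \right)} = \left(A + 37\right) + 54 = \left(37 + A\right) + 54 = 91 + A$)
$\frac{1}{D{\left(\left(16 - 10\right)^{2},\frac{1}{-97} \right)}} = \frac{1}{91 + \left(16 - 10\right)^{2}} = \frac{1}{91 + 6^{2}} = \frac{1}{91 + 36} = \frac{1}{127}$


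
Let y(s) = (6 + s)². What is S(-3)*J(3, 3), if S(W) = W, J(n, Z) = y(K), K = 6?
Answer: -432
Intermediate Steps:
J(n, Z) = 144 (J(n, Z) = (6 + 6)² = 12² = 144)
S(-3)*J(3, 3) = -3*144 = -432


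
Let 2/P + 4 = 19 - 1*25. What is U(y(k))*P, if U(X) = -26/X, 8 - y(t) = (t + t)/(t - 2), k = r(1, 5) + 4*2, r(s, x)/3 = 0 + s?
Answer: 117/125 ≈ 0.93600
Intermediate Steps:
r(s, x) = 3*s (r(s, x) = 3*(0 + s) = 3*s)
k = 11 (k = 3*1 + 4*2 = 3 + 8 = 11)
P = -⅕ (P = 2/(-4 + (19 - 1*25)) = 2/(-4 + (19 - 25)) = 2/(-4 - 6) = 2/(-10) = 2*(-⅒) = -⅕ ≈ -0.20000)
y(t) = 8 - 2*t/(-2 + t) (y(t) = 8 - (t + t)/(t - 2) = 8 - 2*t/(-2 + t))
U(y(k))*P = -26*(-2 + 11)/(2*(-8 + 3*11))*(-⅕) = -26*9/(2*(-8 + 33))*(-⅕) = -26/(2*(⅑)*25)*(-⅕) = -26/50/9*(-⅕) = -26*9/50*(-⅕) = -117/25*(-⅕) = 117/125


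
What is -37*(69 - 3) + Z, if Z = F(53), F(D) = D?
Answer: -2389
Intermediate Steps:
Z = 53
-37*(69 - 3) + Z = -37*(69 - 3) + 53 = -37*66 + 53 = -2442 + 53 = -2389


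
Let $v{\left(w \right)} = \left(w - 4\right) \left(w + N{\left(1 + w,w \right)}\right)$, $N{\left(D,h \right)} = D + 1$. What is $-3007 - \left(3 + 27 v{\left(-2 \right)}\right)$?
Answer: $-3334$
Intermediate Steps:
$N{\left(D,h \right)} = 1 + D$
$v{\left(w \right)} = \left(-4 + w\right) \left(2 + 2 w\right)$ ($v{\left(w \right)} = \left(w - 4\right) \left(w + \left(1 + \left(1 + w\right)\right)\right) = \left(-4 + w\right) \left(w + \left(2 + w\right)\right) = \left(-4 + w\right) \left(2 + 2 w\right)$)
$-3007 - \left(3 + 27 v{\left(-2 \right)}\right) = -3007 - \left(3 + 27 \left(-8 - -12 + 2 \left(-2\right)^{2}\right)\right) = -3007 - \left(3 + 27 \left(-8 + 12 + 2 \cdot 4\right)\right) = -3007 - \left(3 + 27 \left(-8 + 12 + 8\right)\right) = -3007 - 327 = -3334$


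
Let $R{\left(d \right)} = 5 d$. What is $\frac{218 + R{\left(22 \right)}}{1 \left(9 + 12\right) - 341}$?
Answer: $- \frac{41}{40} \approx -1.025$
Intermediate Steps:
$\frac{218 + R{\left(22 \right)}}{1 \left(9 + 12\right) - 341} = \frac{218 + 5 \cdot 22}{1 \left(9 + 12\right) - 341} = \frac{218 + 110}{1 \cdot 21 - 341} = \frac{328}{21 - 341} = \frac{328}{-320} = 328 \left(- \frac{1}{320}\right) = - \frac{41}{40}$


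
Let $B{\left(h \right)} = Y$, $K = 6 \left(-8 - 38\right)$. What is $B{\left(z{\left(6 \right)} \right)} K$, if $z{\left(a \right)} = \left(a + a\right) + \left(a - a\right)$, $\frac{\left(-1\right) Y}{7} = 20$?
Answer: $38640$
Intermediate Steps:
$Y = -140$ ($Y = \left(-7\right) 20 = -140$)
$z{\left(a \right)} = 2 a$ ($z{\left(a \right)} = 2 a + 0 = 2 a$)
$K = -276$ ($K = 6 \left(-46\right) = -276$)
$B{\left(h \right)} = -140$
$B{\left(z{\left(6 \right)} \right)} K = \left(-140\right) \left(-276\right) = 38640$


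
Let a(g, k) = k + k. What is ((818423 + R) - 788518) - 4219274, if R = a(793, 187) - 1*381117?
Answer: -4570112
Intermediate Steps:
a(g, k) = 2*k
R = -380743 (R = 2*187 - 1*381117 = 374 - 381117 = -380743)
((818423 + R) - 788518) - 4219274 = ((818423 - 380743) - 788518) - 4219274 = (437680 - 788518) - 4219274 = -350838 - 4219274 = -4570112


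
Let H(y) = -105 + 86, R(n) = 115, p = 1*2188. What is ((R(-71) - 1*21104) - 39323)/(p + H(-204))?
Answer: -20104/723 ≈ -27.806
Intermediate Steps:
p = 2188
H(y) = -19
((R(-71) - 1*21104) - 39323)/(p + H(-204)) = ((115 - 1*21104) - 39323)/(2188 - 19) = ((115 - 21104) - 39323)/2169 = (-20989 - 39323)*(1/2169) = -60312*1/2169 = -20104/723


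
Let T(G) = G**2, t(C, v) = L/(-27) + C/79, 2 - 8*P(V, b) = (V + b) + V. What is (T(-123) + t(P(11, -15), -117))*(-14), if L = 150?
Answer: -602154749/2844 ≈ -2.1173e+5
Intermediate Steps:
P(V, b) = 1/4 - V/4 - b/8 (P(V, b) = 1/4 - ((V + b) + V)/8 = 1/4 - (b + 2*V)/8 = 1/4 + (-V/4 - b/8) = 1/4 - V/4 - b/8)
t(C, v) = -50/9 + C/79 (t(C, v) = 150/(-27) + C/79 = 150*(-1/27) + C*(1/79) = -50/9 + C/79)
(T(-123) + t(P(11, -15), -117))*(-14) = ((-123)**2 + (-50/9 + (1/4 - 1/4*11 - 1/8*(-15))/79))*(-14) = (15129 + (-50/9 + (1/4 - 11/4 + 15/8)/79))*(-14) = (15129 + (-50/9 + (1/79)*(-5/8)))*(-14) = (15129 + (-50/9 - 5/632))*(-14) = (15129 - 31645/5688)*(-14) = (86022107/5688)*(-14) = -602154749/2844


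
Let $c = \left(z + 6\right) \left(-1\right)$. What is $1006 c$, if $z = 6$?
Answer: $-12072$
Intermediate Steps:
$c = -12$ ($c = \left(6 + 6\right) \left(-1\right) = 12 \left(-1\right) = -12$)
$1006 c = 1006 \left(-12\right) = -12072$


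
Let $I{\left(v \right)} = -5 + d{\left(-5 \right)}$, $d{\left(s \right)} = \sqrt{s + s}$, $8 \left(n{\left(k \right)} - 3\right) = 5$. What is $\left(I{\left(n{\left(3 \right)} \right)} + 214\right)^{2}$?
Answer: $\left(209 + i \sqrt{10}\right)^{2} \approx 43671.0 + 1321.8 i$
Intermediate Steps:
$n{\left(k \right)} = \frac{29}{8}$ ($n{\left(k \right)} = 3 + \frac{1}{8} \cdot 5 = 3 + \frac{5}{8} = \frac{29}{8}$)
$d{\left(s \right)} = \sqrt{2} \sqrt{s}$ ($d{\left(s \right)} = \sqrt{2 s} = \sqrt{2} \sqrt{s}$)
$I{\left(v \right)} = -5 + i \sqrt{10}$ ($I{\left(v \right)} = -5 + \sqrt{2} \sqrt{-5} = -5 + \sqrt{2} i \sqrt{5} = -5 + i \sqrt{10}$)
$\left(I{\left(n{\left(3 \right)} \right)} + 214\right)^{2} = \left(\left(-5 + i \sqrt{10}\right) + 214\right)^{2} = \left(209 + i \sqrt{10}\right)^{2}$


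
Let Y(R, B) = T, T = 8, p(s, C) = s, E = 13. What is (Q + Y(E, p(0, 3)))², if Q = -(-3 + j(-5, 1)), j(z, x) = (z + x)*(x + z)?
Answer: 25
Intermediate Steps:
j(z, x) = (x + z)² (j(z, x) = (x + z)*(x + z) = (x + z)²)
Y(R, B) = 8
Q = -13 (Q = -(-3 + (1 - 5)²) = -(-3 + (-4)²) = -(-3 + 16) = -1*13 = -13)
(Q + Y(E, p(0, 3)))² = (-13 + 8)² = (-5)² = 25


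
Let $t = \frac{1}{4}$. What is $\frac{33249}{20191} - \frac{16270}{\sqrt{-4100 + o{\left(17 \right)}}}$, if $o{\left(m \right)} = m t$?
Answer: $\frac{33249}{20191} + \frac{32540 i \sqrt{16383}}{16383} \approx 1.6467 + 254.23 i$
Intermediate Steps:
$t = \frac{1}{4} \approx 0.25$
$o{\left(m \right)} = \frac{m}{4}$ ($o{\left(m \right)} = m \frac{1}{4} = \frac{m}{4}$)
$\frac{33249}{20191} - \frac{16270}{\sqrt{-4100 + o{\left(17 \right)}}} = \frac{33249}{20191} - \frac{16270}{\sqrt{-4100 + \frac{1}{4} \cdot 17}} = 33249 \cdot \frac{1}{20191} - \frac{16270}{\sqrt{-4100 + \frac{17}{4}}} = \frac{33249}{20191} - \frac{16270}{\sqrt{- \frac{16383}{4}}} = \frac{33249}{20191} - \frac{16270}{\frac{1}{2} i \sqrt{16383}} = \frac{33249}{20191} - 16270 \left(- \frac{2 i \sqrt{16383}}{16383}\right) = \frac{33249}{20191} + \frac{32540 i \sqrt{16383}}{16383}$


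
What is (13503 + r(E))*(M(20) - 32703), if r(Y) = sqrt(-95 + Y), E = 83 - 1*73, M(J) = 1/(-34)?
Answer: -15014026209/34 - 1111903*I*sqrt(85)/34 ≈ -4.4159e+8 - 3.0151e+5*I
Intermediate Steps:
M(J) = -1/34
E = 10 (E = 83 - 73 = 10)
(13503 + r(E))*(M(20) - 32703) = (13503 + sqrt(-95 + 10))*(-1/34 - 32703) = (13503 + sqrt(-85))*(-1111903/34) = (13503 + I*sqrt(85))*(-1111903/34) = -15014026209/34 - 1111903*I*sqrt(85)/34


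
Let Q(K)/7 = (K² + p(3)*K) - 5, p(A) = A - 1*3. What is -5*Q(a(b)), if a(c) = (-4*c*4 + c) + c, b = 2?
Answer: -27265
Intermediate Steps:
a(c) = -14*c (a(c) = (-16*c + c) + c = -15*c + c = -14*c)
p(A) = -3 + A (p(A) = A - 3 = -3 + A)
Q(K) = -35 + 7*K² (Q(K) = 7*((K² + (-3 + 3)*K) - 5) = 7*((K² + 0*K) - 5) = 7*((K² + 0) - 5) = 7*(K² - 5) = 7*(-5 + K²) = -35 + 7*K²)
-5*Q(a(b)) = -5*(-35 + 7*(-14*2)²) = -5*(-35 + 7*(-28)²) = -5*(-35 + 7*784) = -5*(-35 + 5488) = -5*5453 = -27265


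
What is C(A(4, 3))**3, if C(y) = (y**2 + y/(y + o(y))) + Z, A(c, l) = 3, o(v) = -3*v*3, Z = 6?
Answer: 1685159/512 ≈ 3291.3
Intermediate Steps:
o(v) = -9*v
C(y) = 47/8 + y**2 (C(y) = (y**2 + y/(y - 9*y)) + 6 = (y**2 + y/((-8*y))) + 6 = (y**2 + (-1/(8*y))*y) + 6 = (y**2 - 1/8) + 6 = (-1/8 + y**2) + 6 = 47/8 + y**2)
C(A(4, 3))**3 = (47/8 + 3**2)**3 = (47/8 + 9)**3 = (119/8)**3 = 1685159/512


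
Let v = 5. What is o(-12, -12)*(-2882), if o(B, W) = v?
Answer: -14410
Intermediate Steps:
o(B, W) = 5
o(-12, -12)*(-2882) = 5*(-2882) = -14410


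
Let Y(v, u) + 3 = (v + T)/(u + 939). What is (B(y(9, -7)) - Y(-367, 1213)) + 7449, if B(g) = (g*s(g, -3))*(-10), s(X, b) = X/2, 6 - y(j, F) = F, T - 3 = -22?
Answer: 7109325/1076 ≈ 6607.2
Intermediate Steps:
T = -19 (T = 3 - 22 = -19)
y(j, F) = 6 - F
s(X, b) = X/2 (s(X, b) = X*(½) = X/2)
B(g) = -5*g² (B(g) = (g*(g/2))*(-10) = (g²/2)*(-10) = -5*g²)
Y(v, u) = -3 + (-19 + v)/(939 + u) (Y(v, u) = -3 + (v - 19)/(u + 939) = -3 + (-19 + v)/(939 + u))
(B(y(9, -7)) - Y(-367, 1213)) + 7449 = (-5*(6 - 1*(-7))² - (-2836 - 367 - 3*1213)/(939 + 1213)) + 7449 = (-5*(6 + 7)² - (-2836 - 367 - 3639)/2152) + 7449 = (-5*13² - (-6842)/2152) + 7449 = (-5*169 - 1*(-3421/1076)) + 7449 = (-845 + 3421/1076) + 7449 = -905799/1076 + 7449 = 7109325/1076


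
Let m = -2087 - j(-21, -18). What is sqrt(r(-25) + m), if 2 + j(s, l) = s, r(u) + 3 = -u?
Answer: I*sqrt(2042) ≈ 45.188*I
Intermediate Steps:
r(u) = -3 - u
j(s, l) = -2 + s
m = -2064 (m = -2087 - (-2 - 21) = -2087 - 1*(-23) = -2087 + 23 = -2064)
sqrt(r(-25) + m) = sqrt((-3 - 1*(-25)) - 2064) = sqrt((-3 + 25) - 2064) = sqrt(22 - 2064) = sqrt(-2042) = I*sqrt(2042)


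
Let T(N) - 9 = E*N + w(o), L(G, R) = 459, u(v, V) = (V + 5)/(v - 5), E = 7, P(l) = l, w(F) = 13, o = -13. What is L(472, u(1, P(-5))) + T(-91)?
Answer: -156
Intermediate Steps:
u(v, V) = (5 + V)/(-5 + v)
T(N) = 22 + 7*N (T(N) = 9 + (7*N + 13) = 9 + (13 + 7*N) = 22 + 7*N)
L(472, u(1, P(-5))) + T(-91) = 459 + (22 + 7*(-91)) = 459 + (22 - 637) = 459 - 615 = -156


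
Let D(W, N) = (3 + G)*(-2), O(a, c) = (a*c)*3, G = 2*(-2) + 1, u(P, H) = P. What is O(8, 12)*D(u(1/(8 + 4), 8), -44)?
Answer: 0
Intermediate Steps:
G = -3 (G = -4 + 1 = -3)
O(a, c) = 3*a*c
D(W, N) = 0 (D(W, N) = (3 - 3)*(-2) = 0*(-2) = 0)
O(8, 12)*D(u(1/(8 + 4), 8), -44) = (3*8*12)*0 = 288*0 = 0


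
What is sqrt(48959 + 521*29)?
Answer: 2*sqrt(16017) ≈ 253.12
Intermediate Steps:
sqrt(48959 + 521*29) = sqrt(48959 + 15109) = sqrt(64068) = 2*sqrt(16017)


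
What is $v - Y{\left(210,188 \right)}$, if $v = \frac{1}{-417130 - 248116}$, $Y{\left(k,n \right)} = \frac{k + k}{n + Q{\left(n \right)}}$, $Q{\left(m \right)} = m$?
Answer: $- \frac{17462731}{15633281} \approx -1.117$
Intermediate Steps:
$Y{\left(k,n \right)} = \frac{k}{n}$ ($Y{\left(k,n \right)} = \frac{k + k}{n + n} = \frac{2 k}{2 n} = 2 k \frac{1}{2 n} = \frac{k}{n}$)
$v = - \frac{1}{665246}$ ($v = \frac{1}{-665246} = - \frac{1}{665246} \approx -1.5032 \cdot 10^{-6}$)
$v - Y{\left(210,188 \right)} = - \frac{1}{665246} - \frac{210}{188} = - \frac{1}{665246} - 210 \cdot \frac{1}{188} = - \frac{1}{665246} - \frac{105}{94} = - \frac{17462731}{15633281}$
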